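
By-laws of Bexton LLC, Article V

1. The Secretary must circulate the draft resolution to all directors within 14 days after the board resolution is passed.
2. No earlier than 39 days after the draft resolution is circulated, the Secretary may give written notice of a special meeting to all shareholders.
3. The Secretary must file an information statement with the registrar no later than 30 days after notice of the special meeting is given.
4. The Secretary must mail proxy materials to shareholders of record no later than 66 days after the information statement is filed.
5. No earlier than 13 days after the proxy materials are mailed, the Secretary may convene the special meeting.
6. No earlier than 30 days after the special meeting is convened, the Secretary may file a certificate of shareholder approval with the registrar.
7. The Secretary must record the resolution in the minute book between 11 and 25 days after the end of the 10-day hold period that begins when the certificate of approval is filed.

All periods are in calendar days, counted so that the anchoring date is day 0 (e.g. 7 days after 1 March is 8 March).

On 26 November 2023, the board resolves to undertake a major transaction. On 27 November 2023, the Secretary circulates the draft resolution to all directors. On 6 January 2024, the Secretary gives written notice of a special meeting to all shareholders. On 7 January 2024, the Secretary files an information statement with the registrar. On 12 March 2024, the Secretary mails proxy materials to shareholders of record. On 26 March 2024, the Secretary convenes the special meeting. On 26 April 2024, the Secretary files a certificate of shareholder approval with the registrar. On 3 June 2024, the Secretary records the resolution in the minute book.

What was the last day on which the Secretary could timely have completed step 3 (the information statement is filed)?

5 February 2024

Step 3 runs from 6 January 2024, when notice of the special meeting is given. 30 days after 6 January 2024 is 5 February 2024.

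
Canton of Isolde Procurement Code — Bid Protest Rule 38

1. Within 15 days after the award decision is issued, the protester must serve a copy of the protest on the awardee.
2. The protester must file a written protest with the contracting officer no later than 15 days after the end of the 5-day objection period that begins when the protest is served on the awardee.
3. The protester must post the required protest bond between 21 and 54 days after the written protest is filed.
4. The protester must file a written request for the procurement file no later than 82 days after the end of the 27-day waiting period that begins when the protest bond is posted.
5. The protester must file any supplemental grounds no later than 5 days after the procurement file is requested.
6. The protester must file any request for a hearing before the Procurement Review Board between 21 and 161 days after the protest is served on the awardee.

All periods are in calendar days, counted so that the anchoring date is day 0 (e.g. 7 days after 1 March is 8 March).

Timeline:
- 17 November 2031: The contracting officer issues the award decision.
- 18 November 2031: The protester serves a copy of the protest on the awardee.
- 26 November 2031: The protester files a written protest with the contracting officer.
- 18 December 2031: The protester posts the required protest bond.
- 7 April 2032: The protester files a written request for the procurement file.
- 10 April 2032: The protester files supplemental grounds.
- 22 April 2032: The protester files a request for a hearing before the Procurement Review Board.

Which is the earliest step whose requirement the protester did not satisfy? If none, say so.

Step 4

Step 1 — counting 15 days from 17 November 2031 (when the award decision is issued) gives a deadline of 2 December 2031; done 18 November 2031 — timely.
Step 2 — counting 15 days from 23 November 2031 (end of the 5-day objection period, which began when the protest is served on the awardee on 18 November 2031) gives a deadline of 8 December 2031; done 26 November 2031 — timely.
Step 3 — 21 and 54 days from 26 November 2031 (when the written protest is filed) are 17 December 2031 and 19 January 2032 respectively; done 18 December 2031 — within the window.
Step 4 — counting 82 days from 14 January 2032 (end of the 27-day waiting period, which began when the protest bond is posted on 18 December 2031) gives a deadline of 5 April 2032; not done until 7 April 2032, 2 days after the deadline.
Later steps need not be reached.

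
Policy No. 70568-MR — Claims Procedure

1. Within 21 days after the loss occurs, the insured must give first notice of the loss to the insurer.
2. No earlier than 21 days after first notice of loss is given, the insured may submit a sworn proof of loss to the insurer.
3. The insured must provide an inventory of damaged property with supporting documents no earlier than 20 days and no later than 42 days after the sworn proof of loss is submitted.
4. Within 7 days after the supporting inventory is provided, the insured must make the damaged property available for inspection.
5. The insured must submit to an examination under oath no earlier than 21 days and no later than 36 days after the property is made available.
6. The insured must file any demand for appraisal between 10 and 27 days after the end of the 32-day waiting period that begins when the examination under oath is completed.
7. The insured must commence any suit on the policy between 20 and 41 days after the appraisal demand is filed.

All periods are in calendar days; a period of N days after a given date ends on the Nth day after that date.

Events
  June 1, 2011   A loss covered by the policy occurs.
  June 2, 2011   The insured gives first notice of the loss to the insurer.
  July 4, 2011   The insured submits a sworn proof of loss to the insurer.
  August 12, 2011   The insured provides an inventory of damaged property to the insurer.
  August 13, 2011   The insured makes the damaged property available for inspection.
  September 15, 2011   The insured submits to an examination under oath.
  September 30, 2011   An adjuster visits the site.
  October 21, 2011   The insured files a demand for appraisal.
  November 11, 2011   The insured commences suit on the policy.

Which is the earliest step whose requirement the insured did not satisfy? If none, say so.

Step 6

(1) due by June 1, 2011 + 21 days = June 22, 2011; June 2, 2011 is within that limit.
(2) permitted from June 2, 2011 + 21 days = June 23, 2011 onward; done July 4, 2011, after the minimum wait.
(3) the permitted window runs from July 4, 2011 + 20 = July 24, 2011 to July 4, 2011 + 42 = August 15, 2011; done August 12, 2011, which is between those dates.
(4) due by August 12, 2011 + 7 days = August 19, 2011; completed August 13, 2011, before the deadline.
(5) the permitted window runs from August 13, 2011 + 21 = September 3, 2011 to August 13, 2011 + 36 = September 18, 2011; done September 15, 2011, which is between those dates.
(6) the permitted window runs from October 17, 2011 + 10 = October 27, 2011 to October 17, 2011 + 27 = November 13, 2011; done October 21, 2011 — 6 days before the window opened.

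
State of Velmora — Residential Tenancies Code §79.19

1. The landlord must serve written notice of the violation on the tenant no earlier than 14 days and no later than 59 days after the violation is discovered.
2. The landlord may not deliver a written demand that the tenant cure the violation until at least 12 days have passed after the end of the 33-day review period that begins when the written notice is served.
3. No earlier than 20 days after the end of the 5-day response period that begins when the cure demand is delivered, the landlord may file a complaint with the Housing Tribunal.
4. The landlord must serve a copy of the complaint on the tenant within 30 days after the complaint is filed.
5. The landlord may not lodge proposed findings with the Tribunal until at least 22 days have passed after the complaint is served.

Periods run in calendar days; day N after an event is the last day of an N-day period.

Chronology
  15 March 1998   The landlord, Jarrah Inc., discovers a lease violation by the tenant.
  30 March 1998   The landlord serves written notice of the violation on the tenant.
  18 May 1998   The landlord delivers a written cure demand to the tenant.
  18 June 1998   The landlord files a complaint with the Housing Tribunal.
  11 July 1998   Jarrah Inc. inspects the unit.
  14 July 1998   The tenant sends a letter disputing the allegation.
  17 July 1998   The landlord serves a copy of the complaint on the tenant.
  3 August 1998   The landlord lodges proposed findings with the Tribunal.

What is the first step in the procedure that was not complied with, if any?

(1) the permitted window runs from 15 March 1998 + 14 = 29 March 1998 to 15 March 1998 + 59 = 13 May 1998; done 30 March 1998, which is between those dates.
(2) permitted from 2 May 1998 + 12 days = 14 May 1998 onward; done 18 May 1998 — permitted.
(3) permitted from 23 May 1998 + 20 days = 12 June 1998 onward; done 18 June 1998 — permitted.
(4) due by 18 June 1998 + 30 days = 18 July 1998; completed 17 July 1998, before the deadline.
(5) permitted from 17 July 1998 + 22 days = 8 August 1998 onward; 3 August 1998 is 5 days before the earliest permitted date.

Step 5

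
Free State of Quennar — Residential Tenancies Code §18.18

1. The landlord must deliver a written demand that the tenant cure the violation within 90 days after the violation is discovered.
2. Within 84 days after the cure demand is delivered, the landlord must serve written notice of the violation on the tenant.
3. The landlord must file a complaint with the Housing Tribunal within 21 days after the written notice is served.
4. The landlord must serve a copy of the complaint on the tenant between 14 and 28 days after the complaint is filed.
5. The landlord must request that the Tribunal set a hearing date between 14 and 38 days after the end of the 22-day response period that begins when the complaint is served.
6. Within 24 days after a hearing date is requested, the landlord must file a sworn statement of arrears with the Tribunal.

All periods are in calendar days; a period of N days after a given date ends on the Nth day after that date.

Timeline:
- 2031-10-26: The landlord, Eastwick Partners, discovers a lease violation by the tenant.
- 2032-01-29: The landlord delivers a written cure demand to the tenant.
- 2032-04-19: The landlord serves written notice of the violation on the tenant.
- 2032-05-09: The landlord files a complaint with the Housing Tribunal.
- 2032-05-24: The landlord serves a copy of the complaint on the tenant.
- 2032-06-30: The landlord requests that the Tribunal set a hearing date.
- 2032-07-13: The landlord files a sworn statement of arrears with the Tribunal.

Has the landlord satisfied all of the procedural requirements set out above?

No

Step 1 — counting 90 days from 2031-10-26 (when the violation is discovered) gives a deadline of 2032-01-24; done 2032-01-29 — 5 days late.
The procedure was therefore not followed at step 1.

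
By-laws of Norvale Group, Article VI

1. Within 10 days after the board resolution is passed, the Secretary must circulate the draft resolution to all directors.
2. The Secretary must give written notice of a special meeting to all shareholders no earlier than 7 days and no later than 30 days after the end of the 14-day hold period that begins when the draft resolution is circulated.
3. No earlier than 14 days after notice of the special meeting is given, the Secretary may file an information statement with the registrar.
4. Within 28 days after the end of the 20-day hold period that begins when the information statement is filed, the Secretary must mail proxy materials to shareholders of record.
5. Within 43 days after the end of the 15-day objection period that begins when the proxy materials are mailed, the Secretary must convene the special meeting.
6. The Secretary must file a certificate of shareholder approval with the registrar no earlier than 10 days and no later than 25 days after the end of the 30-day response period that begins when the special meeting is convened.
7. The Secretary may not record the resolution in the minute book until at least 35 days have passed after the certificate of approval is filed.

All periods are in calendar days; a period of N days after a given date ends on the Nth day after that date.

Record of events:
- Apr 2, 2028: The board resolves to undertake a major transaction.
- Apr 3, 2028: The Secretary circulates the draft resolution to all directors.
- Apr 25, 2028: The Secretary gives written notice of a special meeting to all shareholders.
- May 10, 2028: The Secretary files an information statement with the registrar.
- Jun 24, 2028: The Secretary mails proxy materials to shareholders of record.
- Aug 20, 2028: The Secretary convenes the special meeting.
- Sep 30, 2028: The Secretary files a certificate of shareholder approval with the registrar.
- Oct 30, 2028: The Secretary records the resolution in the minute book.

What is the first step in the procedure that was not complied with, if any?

(1) due by Apr 2, 2028 + 10 days = Apr 12, 2028; done Apr 3, 2028 — timely.
(2) the permitted window runs from Apr 17, 2028 + 7 = Apr 24, 2028 to Apr 17, 2028 + 30 = May 17, 2028; Apr 25, 2028 falls inside that range.
(3) permitted from Apr 25, 2028 + 14 days = May 9, 2028 onward; done May 10, 2028 — permitted.
(4) due by May 30, 2028 + 28 days = Jun 27, 2028; Jun 24, 2028 is within that limit.
(5) due by Jul 9, 2028 + 43 days = Aug 21, 2028; done Aug 20, 2028 — timely.
(6) the permitted window runs from Sep 19, 2028 + 10 = Sep 29, 2028 to Sep 19, 2028 + 25 = Oct 14, 2028; Sep 30, 2028 falls inside that range.
(7) permitted from Sep 30, 2028 + 35 days = Nov 4, 2028 onward; Oct 30, 2028 is 5 days before the earliest permitted date.
The analysis stops there.

Step 7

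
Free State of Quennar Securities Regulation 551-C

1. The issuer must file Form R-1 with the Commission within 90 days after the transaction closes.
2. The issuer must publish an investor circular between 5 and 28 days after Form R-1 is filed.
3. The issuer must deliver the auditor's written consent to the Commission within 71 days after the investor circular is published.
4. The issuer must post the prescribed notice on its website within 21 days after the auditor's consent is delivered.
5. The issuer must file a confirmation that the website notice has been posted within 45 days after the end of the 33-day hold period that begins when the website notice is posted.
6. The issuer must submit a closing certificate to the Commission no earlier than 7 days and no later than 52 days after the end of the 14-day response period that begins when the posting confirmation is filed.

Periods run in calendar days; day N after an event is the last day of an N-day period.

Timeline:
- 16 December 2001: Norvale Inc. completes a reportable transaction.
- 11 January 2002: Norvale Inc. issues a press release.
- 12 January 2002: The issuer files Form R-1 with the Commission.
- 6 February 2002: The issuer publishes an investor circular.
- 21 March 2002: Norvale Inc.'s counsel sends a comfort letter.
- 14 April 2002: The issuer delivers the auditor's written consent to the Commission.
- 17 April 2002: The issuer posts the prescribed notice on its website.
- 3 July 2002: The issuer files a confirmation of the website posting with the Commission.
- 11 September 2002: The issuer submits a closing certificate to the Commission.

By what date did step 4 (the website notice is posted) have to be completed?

Step 4 runs from 14 April 2002, when the auditor's consent is delivered. 21 days after 14 April 2002 is 5 May 2002.

5 May 2002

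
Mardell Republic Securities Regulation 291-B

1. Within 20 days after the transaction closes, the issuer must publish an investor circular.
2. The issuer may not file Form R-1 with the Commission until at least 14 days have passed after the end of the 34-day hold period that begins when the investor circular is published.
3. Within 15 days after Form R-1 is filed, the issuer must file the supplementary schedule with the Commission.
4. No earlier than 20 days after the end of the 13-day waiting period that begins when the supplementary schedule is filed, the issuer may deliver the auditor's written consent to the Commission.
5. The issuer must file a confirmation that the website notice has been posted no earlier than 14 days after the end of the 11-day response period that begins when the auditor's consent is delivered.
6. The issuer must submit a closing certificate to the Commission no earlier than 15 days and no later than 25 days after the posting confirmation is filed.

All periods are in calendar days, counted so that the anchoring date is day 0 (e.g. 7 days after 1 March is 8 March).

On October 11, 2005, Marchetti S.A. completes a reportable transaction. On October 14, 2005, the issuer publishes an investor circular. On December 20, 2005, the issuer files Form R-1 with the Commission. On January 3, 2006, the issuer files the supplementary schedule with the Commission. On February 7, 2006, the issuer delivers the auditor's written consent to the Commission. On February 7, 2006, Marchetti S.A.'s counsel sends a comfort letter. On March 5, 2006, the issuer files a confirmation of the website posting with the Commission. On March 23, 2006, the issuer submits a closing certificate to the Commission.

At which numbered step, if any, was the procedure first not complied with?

None — every step was satisfied

Step 1: 20 days after October 11, 2005 (when the transaction closes) is October 31, 2005; October 14, 2005 is within that limit.
Step 2: the earliest permitted date is 14 days after November 17, 2005 (end of the 34-day hold period, which began when the investor circular is published on October 14, 2005), i.e. December 1, 2005; done December 20, 2005, after the minimum wait.
Step 3: 15 days after December 20, 2005 (when Form R-1 is filed) is January 4, 2006; January 3, 2006 is within that limit.
Step 4: the earliest permitted date is 20 days after January 16, 2006 (end of the 13-day waiting period, which began when the supplementary schedule is filed on January 3, 2006), i.e. February 5, 2006; done February 7, 2006 — permitted.
Step 5: the earliest permitted date is 14 days after February 18, 2006 (end of the 11-day response period, which began when the auditor's consent is delivered on February 7, 2006), i.e. March 4, 2006; done March 5, 2006 — permitted.
Step 6: the window is 15–25 days after March 5, 2006 (when the posting confirmation is filed), so March 20, 2006 through March 30, 2006; March 23, 2006 falls inside that range.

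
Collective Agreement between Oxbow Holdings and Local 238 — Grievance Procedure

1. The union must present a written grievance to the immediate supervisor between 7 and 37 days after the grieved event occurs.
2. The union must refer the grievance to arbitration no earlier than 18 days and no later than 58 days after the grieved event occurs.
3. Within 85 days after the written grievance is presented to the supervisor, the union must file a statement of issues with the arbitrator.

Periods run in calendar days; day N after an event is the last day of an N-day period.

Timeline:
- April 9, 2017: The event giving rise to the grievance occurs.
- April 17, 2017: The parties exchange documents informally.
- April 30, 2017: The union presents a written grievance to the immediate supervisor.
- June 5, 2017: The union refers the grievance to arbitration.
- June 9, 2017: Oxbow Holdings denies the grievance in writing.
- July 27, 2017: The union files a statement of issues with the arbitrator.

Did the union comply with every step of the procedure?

No

Step 1: the window is 7–37 days after April 9, 2017 (when the grieved event occurs), so April 16, 2017 through May 16, 2017; done April 30, 2017 — within the window.
Step 2: the window is 18–58 days after April 9, 2017 (when the grieved event occurs), so April 27, 2017 through June 6, 2017; done June 5, 2017 — within the window.
Step 3: 85 days after April 30, 2017 (when the written grievance is presented to the supervisor) is July 24, 2017; done July 27, 2017 — 3 days late.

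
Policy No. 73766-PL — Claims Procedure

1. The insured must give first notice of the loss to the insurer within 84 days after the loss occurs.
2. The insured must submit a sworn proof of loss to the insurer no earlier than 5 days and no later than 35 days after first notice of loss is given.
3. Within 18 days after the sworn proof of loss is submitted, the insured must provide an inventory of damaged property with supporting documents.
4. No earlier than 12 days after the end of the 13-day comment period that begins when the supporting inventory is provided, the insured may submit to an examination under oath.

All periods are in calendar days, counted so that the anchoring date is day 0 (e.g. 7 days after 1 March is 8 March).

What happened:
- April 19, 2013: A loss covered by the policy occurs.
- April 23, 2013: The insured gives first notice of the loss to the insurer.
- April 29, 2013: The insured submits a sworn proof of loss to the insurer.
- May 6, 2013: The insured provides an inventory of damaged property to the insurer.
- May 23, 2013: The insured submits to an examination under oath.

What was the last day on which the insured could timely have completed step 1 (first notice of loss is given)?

Step 1 runs from April 19, 2013, when the loss occurs. 84 days after April 19, 2013 is July 12, 2013.

July 12, 2013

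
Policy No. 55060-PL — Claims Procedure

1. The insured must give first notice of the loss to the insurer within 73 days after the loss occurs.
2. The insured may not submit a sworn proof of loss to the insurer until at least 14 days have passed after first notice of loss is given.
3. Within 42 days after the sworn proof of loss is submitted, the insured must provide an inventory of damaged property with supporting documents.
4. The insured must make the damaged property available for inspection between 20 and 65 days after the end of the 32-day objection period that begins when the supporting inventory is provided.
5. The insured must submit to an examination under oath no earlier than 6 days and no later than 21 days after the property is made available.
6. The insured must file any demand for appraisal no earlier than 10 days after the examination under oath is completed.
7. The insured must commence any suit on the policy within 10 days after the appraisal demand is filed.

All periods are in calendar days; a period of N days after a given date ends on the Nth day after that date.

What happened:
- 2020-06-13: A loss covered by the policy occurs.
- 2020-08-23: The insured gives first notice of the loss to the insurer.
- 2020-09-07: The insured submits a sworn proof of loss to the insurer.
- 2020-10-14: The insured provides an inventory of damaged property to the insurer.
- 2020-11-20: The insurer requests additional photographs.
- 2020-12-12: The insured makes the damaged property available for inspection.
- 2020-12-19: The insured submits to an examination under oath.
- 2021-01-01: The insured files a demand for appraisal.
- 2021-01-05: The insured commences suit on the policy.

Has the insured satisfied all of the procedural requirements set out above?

Yes

(1) due by 2020-06-13 + 73 days = 2020-08-25; done 2020-08-23 — timely.
(2) permitted from 2020-08-23 + 14 days = 2020-09-06 onward; done 2020-09-07, after the minimum wait.
(3) due by 2020-09-07 + 42 days = 2020-10-19; completed 2020-10-14, before the deadline.
(4) the permitted window runs from 2020-11-15 + 20 = 2020-12-05 to 2020-11-15 + 65 = 2021-01-19; 2020-12-12 falls inside that range.
(5) the permitted window runs from 2020-12-12 + 6 = 2020-12-18 to 2020-12-12 + 21 = 2021-01-02; done 2020-12-19 — within the window.
(6) permitted from 2020-12-19 + 10 days = 2020-12-29 onward; done 2021-01-01, after the minimum wait.
(7) due by 2021-01-01 + 10 days = 2021-01-11; done 2021-01-05 — timely.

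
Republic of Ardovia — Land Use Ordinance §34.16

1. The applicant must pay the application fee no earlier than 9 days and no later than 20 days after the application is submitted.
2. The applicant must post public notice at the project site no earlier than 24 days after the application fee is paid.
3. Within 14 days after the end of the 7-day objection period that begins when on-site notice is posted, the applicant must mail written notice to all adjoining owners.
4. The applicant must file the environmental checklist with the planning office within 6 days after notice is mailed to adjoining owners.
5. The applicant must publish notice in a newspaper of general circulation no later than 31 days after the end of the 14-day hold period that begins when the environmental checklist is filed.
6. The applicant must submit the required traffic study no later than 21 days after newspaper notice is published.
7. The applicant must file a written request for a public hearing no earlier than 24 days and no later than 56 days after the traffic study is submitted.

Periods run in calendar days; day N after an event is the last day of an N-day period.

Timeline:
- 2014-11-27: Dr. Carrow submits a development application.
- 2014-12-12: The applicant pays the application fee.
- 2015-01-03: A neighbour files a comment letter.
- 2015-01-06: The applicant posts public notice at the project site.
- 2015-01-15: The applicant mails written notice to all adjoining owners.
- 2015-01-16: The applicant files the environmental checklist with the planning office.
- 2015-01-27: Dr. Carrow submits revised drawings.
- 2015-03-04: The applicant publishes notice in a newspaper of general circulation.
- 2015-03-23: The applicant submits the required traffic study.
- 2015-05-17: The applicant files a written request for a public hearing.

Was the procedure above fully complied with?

Step 1: the window is 9–20 days after 2014-11-27 (when the application is submitted), so 2014-12-06 through 2014-12-17; 2014-12-12 falls inside that range.
Step 2: the earliest permitted date is 24 days after 2014-12-12 (when the application fee is paid), i.e. 2015-01-05; 2015-01-06 is on or after that date.
Step 3: 14 days after 2015-01-13 (end of the 7-day objection period, which began when on-site notice is posted on 2015-01-06) is 2015-01-27; completed 2015-01-15, before the deadline.
Step 4: 6 days after 2015-01-15 (when notice is mailed to adjoining owners) is 2015-01-21; done 2015-01-16 — timely.
Step 5: 31 days after 2015-01-30 (end of the 14-day hold period, which began when the environmental checklist is filed on 2015-01-16) is 2015-03-02; 2015-03-04 misses that deadline by 2 days.

No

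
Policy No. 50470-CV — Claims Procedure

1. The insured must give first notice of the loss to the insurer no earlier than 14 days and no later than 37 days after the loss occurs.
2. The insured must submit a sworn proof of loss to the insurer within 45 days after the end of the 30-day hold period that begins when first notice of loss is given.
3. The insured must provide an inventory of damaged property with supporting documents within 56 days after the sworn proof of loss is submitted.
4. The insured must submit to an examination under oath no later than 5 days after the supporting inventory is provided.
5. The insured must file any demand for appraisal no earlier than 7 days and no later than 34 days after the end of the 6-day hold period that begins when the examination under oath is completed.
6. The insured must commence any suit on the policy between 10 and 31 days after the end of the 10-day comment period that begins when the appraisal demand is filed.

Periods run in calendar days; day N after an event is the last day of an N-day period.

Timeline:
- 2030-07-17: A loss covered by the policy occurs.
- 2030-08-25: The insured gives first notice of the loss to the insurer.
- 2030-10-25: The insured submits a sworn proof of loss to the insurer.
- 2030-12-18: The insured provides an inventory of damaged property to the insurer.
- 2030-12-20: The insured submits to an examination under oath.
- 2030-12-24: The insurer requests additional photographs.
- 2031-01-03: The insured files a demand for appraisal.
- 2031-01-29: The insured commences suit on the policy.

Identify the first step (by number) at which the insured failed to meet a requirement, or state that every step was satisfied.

(1) the permitted window runs from 2030-07-17 + 14 = 2030-07-31 to 2030-07-17 + 37 = 2030-08-23; done 2030-08-25 — 2 days after the window closed.
That is the first point of non-compliance.

Step 1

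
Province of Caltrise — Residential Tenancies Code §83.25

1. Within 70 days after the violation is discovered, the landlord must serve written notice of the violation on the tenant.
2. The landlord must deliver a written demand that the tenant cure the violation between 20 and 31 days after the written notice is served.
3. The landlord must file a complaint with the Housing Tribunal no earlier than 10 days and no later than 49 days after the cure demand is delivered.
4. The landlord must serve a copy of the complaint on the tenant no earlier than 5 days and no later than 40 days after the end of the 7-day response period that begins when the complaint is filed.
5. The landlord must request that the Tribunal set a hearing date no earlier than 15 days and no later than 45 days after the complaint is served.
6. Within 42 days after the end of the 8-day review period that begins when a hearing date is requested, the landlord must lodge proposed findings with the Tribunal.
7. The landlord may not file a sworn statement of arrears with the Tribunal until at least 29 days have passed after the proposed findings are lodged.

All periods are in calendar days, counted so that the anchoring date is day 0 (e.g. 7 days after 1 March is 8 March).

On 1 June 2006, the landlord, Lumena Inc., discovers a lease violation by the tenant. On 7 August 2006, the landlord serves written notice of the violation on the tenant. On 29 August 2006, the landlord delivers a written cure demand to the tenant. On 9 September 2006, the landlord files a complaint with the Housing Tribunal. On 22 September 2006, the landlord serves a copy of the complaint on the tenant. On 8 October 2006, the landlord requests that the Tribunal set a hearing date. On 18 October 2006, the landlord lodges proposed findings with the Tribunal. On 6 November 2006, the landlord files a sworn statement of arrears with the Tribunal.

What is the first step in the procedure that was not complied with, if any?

Step 1 — counting 70 days from 1 June 2006 (when the violation is discovered) gives a deadline of 10 August 2006; completed 7 August 2006, before the deadline.
Step 2 — 20 and 31 days from 7 August 2006 (when the written notice is served) are 27 August 2006 and 7 September 2006 respectively; 29 August 2006 falls inside that range.
Step 3 — 10 and 49 days from 29 August 2006 (when the cure demand is delivered) are 8 September 2006 and 17 October 2006 respectively; done 9 September 2006 — within the window.
Step 4 — 5 and 40 days from 16 September 2006 (end of the 7-day response period, which began when the complaint is filed on 9 September 2006) are 21 September 2006 and 26 October 2006 respectively; 22 September 2006 falls inside that range.
Step 5 — 15 and 45 days from 22 September 2006 (when the complaint is served) are 7 October 2006 and 6 November 2006 respectively; done 8 October 2006 — within the window.
Step 6 — counting 42 days from 16 October 2006 (end of the 8-day review period, which began when a hearing date is requested on 8 October 2006) gives a deadline of 27 November 2006; 18 October 2006 is within that limit.
Step 7 — must wait 29 days from 18 October 2006 (when the proposed findings are lodged), so not before 16 November 2006; acted on 6 November 2006, 10 days prematurely.

Step 7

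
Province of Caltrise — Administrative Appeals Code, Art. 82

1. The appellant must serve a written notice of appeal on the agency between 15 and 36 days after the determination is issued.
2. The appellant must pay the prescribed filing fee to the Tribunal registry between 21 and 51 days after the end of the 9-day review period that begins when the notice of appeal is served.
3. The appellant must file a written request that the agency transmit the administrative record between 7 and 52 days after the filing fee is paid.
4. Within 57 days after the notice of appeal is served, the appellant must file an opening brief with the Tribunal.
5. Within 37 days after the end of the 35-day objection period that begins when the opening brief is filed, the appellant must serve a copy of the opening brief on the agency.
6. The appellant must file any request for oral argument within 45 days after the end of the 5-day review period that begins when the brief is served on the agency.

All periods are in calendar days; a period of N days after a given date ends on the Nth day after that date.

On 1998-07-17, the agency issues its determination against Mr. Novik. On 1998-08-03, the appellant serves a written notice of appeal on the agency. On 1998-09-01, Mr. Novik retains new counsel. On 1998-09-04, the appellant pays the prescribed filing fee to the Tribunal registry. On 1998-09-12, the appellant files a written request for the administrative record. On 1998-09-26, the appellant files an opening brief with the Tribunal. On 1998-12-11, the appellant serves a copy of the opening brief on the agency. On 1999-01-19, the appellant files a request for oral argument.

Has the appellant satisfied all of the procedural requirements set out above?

Step 1 — 15 and 36 days from 1998-07-17 (when the determination is issued) are 1998-08-01 and 1998-08-22 respectively; 1998-08-03 falls inside that range.
Step 2 — 21 and 51 days from 1998-08-12 (end of the 9-day review period, which began when the notice of appeal is served on 1998-08-03) are 1998-09-02 and 1998-10-02 respectively; done 1998-09-04, which is between those dates.
Step 3 — 7 and 52 days from 1998-09-04 (when the filing fee is paid) are 1998-09-11 and 1998-10-26 respectively; 1998-09-12 falls inside that range.
Step 4 — counting 57 days from 1998-08-03 (when the notice of appeal is served) gives a deadline of 1998-09-29; done 1998-09-26 — timely.
Step 5 — counting 37 days from 1998-10-31 (end of the 35-day objection period, which began when the opening brief is filed on 1998-09-26) gives a deadline of 1998-12-07; 1998-12-11 misses that deadline by 4 days.

No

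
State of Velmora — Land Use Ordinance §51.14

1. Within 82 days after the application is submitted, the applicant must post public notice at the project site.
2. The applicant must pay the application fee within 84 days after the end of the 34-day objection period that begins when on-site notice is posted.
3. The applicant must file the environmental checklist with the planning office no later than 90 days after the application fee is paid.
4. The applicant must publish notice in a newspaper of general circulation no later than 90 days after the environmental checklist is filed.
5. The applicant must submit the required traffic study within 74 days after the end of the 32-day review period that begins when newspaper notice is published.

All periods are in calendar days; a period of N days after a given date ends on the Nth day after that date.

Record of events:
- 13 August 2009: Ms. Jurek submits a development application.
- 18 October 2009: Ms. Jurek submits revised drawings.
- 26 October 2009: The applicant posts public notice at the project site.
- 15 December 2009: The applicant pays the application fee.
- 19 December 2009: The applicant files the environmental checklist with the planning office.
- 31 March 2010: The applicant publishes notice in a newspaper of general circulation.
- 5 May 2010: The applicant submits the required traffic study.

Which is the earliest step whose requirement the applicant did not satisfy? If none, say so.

Step 1 — counting 82 days from 13 August 2009 (when the application is submitted) gives a deadline of 3 November 2009; completed 26 October 2009, before the deadline.
Step 2 — counting 84 days from 29 November 2009 (end of the 34-day objection period, which began when on-site notice is posted on 26 October 2009) gives a deadline of 21 February 2010; completed 15 December 2009, before the deadline.
Step 3 — counting 90 days from 15 December 2009 (when the application fee is paid) gives a deadline of 15 March 2010; done 19 December 2009 — timely.
Step 4 — counting 90 days from 19 December 2009 (when the environmental checklist is filed) gives a deadline of 19 March 2010; done 31 March 2010 — 12 days late.

Step 4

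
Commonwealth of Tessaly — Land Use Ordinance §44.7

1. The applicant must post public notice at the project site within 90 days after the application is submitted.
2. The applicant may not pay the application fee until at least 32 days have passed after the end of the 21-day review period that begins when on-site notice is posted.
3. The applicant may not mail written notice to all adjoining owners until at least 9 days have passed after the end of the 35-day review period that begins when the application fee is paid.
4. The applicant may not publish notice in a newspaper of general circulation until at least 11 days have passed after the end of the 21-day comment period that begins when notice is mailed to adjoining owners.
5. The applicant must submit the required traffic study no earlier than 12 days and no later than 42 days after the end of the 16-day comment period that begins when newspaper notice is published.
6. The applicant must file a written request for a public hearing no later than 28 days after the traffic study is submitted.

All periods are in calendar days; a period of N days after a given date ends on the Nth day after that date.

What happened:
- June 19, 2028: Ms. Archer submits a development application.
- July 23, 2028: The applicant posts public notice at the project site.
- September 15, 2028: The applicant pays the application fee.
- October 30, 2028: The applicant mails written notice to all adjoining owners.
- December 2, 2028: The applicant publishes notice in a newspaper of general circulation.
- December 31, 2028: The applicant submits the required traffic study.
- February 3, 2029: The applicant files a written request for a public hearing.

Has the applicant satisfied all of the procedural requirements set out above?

No

Step 1: 90 days after June 19, 2028 (when the application is submitted) is September 17, 2028; July 23, 2028 is within that limit.
Step 2: the earliest permitted date is 32 days after August 13, 2028 (end of the 21-day review period, which began when on-site notice is posted on July 23, 2028), i.e. September 14, 2028; done September 15, 2028 — permitted.
Step 3: the earliest permitted date is 9 days after October 20, 2028 (end of the 35-day review period, which began when the application fee is paid on September 15, 2028), i.e. October 29, 2028; done October 30, 2028, after the minimum wait.
Step 4: the earliest permitted date is 11 days after November 20, 2028 (end of the 21-day comment period, which began when notice is mailed to adjoining owners on October 30, 2028), i.e. December 1, 2028; December 2, 2028 is on or after that date.
Step 5: the window is 12–42 days after December 18, 2028 (end of the 16-day comment period, which began when newspaper notice is published on December 2, 2028), so December 30, 2028 through January 29, 2029; done December 31, 2028, which is between those dates.
Step 6: 28 days after December 31, 2028 (when the traffic study is submitted) is January 28, 2029; not done until February 3, 2029, 6 days after the deadline.
The procedure was therefore not followed at step 6.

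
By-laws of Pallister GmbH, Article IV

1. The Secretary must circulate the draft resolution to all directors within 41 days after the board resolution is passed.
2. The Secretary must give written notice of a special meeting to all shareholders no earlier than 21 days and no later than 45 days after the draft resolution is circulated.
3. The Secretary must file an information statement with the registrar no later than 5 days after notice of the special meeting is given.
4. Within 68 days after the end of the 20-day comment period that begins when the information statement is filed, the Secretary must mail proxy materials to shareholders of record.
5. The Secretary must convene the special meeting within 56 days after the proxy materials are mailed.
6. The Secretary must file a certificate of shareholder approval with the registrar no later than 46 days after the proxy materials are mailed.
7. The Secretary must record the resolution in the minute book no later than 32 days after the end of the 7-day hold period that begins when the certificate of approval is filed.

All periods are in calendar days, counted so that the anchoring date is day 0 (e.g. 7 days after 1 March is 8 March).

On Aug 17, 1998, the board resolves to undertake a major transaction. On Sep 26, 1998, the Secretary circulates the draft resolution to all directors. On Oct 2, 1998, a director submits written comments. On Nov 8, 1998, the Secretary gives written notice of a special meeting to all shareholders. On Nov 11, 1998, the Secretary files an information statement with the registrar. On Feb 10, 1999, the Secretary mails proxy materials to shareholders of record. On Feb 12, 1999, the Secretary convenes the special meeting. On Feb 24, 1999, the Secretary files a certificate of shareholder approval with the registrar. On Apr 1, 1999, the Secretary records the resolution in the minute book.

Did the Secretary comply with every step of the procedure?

(1) due by Aug 17, 1998 + 41 days = Sep 27, 1998; Sep 26, 1998 is within that limit.
(2) the permitted window runs from Sep 26, 1998 + 21 = Oct 17, 1998 to Sep 26, 1998 + 45 = Nov 10, 1998; done Nov 8, 1998, which is between those dates.
(3) due by Nov 8, 1998 + 5 days = Nov 13, 1998; Nov 11, 1998 is within that limit.
(4) due by Dec 1, 1998 + 68 days = Feb 7, 1999; not done until Feb 10, 1999, 3 days after the deadline.

No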